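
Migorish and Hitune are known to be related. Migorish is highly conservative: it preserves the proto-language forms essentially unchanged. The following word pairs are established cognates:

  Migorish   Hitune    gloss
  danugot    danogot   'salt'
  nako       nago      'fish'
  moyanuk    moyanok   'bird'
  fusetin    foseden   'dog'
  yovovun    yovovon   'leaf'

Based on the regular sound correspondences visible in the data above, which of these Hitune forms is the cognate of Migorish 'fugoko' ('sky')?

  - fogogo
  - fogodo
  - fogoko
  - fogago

danugot ~ danogot, moyanuk ~ moyanok — Migorish u corresponds to Hitune o after a consonant, before a consonant other than r, m, n, p, b, f, v.
nako ~ nago — Migorish k corresponds to Hitune g between vowels (before a back vowel).
Applying these to Migorish 'fugoko':
  fugoko → fogoko   (u→o after a consonant, before a consonant other than r, m, n, p, b, f, v)
  fogoko → fogogo   (k→g between vowels (before a back vowel))
So the Hitune cognate is 'fogogo'.

fogogo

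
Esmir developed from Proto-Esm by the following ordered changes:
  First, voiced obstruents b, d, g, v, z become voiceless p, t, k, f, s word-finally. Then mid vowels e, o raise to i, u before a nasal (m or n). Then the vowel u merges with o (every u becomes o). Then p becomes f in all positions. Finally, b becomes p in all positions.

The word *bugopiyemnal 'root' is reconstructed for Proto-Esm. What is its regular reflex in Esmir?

Esmir: *bugopiyemnal
  bugopiyemnal (rule 1 does not apply)
  bugopiyemnal → bugopiyimnal   [pre-nasal raising]
  bugopiyimnal → bogopiyimnal   [vowel merger]
  bogopiyimnal → bogofiyimnal   [unconditioned shift]
  bogofiyimnal → pogofiyimnal   [unconditioned shift]
  giving Esmir pogofiyimnal.

pogofiyimnal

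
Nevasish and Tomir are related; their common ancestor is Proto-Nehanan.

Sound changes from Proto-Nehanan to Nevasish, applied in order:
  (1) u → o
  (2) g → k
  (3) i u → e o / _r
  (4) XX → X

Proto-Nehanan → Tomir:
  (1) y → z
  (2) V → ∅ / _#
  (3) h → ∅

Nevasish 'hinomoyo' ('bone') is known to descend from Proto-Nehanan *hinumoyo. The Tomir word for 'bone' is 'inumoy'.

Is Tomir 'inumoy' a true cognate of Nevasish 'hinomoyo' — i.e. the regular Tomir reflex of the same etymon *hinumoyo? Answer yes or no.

Derive the expected Tomir reflex of *hinumoyo:
Tomir: *hinumoyo
  hinumoyo → hinumozo   [unconditioned shift]
  hinumozo → hinumoz   [apocope]
  hinumoz → inumoz   [h-loss]
  giving Tomir inumoz.
The regular Tomir reflex would be 'inumoz', but the attested form is 'inumoy'. The correspondence is irregular, so they are not cognates (the Tomir form has a different source).

no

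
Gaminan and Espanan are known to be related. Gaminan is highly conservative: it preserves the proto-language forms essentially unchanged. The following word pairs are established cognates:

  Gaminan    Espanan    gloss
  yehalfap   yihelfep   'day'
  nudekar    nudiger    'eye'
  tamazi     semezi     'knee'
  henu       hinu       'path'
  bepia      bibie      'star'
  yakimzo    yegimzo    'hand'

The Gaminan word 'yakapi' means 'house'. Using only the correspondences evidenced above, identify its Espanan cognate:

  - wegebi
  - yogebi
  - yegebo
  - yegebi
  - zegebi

yehalfap ~ yihelfep, tamazi ~ semezi — Gaminan a corresponds to Espanan e after a consonant, before a consonant other than r, m, n, p, b, f, v.
nudekar ~ nudiger — Gaminan k corresponds to Espanan g between vowels (before a back vowel).
yehalfap ~ yihelfep — Gaminan a corresponds to Espanan e after a consonant, before a labial obstruent.
bepia ~ bibie — Gaminan p corresponds to Espanan b between vowels (before a front vowel).
Applying these to Gaminan 'yakapi':
  yakapi → yekapi   (a→e after a consonant, before a consonant other than r, m, n, p, b, f, v)
  yekapi → yegapi   (k→g between vowels (before a back vowel))
  yegapi → yegepi   (a→e after a consonant, before a labial obstruent)
  yegepi → yegebi   (p→b between vowels (before a front vowel))
So the Espanan cognate is 'yegebi'.

yegebi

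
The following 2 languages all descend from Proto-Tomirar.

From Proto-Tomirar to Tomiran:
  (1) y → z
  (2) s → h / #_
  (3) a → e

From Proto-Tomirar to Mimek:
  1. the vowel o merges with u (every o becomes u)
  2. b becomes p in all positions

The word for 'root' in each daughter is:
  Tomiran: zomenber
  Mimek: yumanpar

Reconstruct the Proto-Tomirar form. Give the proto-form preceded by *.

Position 7: Tomiran has e, Mimek has a. Mimek preserves a here (none of its changes turn any other segment into a), so the proto-segment is *a.
Position 6: Tomiran has b, Mimek has p. Tomiran preserves b here (none of its changes turn any other segment into b), so the proto-segment is *b.
This points to *yomanbar. Verify forward in each daughter:
Tomiran: *yomanbar > zomanbar > zomenber  (by unconditioned shift, vowel merger)
Mimek: start from *yomanbar.
  rule 1 (vowel merger): yomanbar → yumanbar
  rule 2 (unconditioned shift): yumanbar → yumanpar
  ⇒ Mimek yumanpar
*yomanbar is the unique common source.

*yomanbar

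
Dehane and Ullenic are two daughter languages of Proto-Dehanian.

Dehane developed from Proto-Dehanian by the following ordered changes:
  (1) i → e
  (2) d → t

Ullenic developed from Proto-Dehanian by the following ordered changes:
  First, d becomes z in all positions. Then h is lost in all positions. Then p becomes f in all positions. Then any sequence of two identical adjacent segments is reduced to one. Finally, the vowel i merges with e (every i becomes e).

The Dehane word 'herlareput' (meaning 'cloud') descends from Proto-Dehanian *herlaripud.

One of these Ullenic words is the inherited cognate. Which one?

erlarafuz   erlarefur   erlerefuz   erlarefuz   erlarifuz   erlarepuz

erlarefuz

Ullenic: *herlaripud
  herlaripud → herlaripuz   [unconditioned shift]
  herlaripuz → erlaripuz   [h-loss]
  erlaripuz → erlarifuz   [unconditioned shift]
  erlarifuz (rule 4 does not apply)
  erlarifuz → erlarefuz   [vowel merger]
  giving Ullenic erlarefuz.
The other candidates each miss or misapply at least one Ullenic change.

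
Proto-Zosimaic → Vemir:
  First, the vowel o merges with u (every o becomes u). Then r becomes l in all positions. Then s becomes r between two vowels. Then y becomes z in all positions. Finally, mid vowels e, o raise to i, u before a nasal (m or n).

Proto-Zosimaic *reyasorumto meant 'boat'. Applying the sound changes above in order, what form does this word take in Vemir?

Vemir: *reyasorumto > reyasurumtu > leyasulumtu > leyarulumtu > lezarulumtu  (by vowel merger, unconditioned shift, rhotacism, unconditioned shift)

lezarulumtu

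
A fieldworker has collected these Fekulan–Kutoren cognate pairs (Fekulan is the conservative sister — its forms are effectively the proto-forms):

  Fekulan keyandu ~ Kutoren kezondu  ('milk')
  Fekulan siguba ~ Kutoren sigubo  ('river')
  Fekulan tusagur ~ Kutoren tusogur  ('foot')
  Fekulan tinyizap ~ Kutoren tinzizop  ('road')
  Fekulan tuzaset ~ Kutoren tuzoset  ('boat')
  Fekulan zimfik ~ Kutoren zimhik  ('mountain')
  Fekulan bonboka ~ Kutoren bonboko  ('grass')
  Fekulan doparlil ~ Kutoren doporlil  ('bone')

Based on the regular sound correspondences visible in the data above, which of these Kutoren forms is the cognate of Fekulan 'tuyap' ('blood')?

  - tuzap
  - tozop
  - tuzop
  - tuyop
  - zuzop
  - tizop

keyandu ~ kezondu — Fekulan y corresponds to Kutoren z between vowels (before a back vowel).
tinyizap ~ tinzizop — Fekulan a corresponds to Kutoren o after a consonant, before a labial obstruent.
Applying these to Fekulan 'tuyap':
  tuyap → tuzap   (y→z between vowels (before a back vowel))
  tuzap → tuzop   (a→o after a consonant, before a labial obstruent)
So the Kutoren cognate is 'tuzop'.

tuzop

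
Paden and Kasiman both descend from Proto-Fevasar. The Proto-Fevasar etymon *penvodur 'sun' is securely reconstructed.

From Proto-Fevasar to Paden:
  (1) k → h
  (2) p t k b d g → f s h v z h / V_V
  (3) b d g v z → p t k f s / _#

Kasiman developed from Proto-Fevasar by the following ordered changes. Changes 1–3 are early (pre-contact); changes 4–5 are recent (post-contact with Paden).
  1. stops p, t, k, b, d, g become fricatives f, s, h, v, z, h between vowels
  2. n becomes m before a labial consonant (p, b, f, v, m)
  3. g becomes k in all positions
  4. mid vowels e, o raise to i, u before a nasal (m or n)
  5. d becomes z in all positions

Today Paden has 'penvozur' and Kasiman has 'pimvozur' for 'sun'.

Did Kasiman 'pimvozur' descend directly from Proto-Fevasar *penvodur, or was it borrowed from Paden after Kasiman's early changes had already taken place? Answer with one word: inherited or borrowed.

If inherited, *penvodur would pass through all of Kasiman's changes:
Kasiman: start from *penvodur.
  rule 1 (intervocalic lenition): penvodur → penvozur
  rule 2 (nasal place assimilation): penvozur → pemvozur
  rule 3: no change — pemvozur
  rule 4 (pre-nasal raising): pemvozur → pimvozur
  rule 5: no change — pimvozur
  ⇒ Kasiman pimvozur
If borrowed from Paden 'penvozur' after the early changes, it would undergo only the recent ones:
  rule 4 (pre-nasal raising): penvozur → pinvozur
  rule 5 (unconditioned shift): no change (pinvozur)
  ⇒ as a loan: pinvozur
Kasiman 'pimvozur' matches the inherited outcome exactly, so it is an inherited cognate, not a loan.

inherited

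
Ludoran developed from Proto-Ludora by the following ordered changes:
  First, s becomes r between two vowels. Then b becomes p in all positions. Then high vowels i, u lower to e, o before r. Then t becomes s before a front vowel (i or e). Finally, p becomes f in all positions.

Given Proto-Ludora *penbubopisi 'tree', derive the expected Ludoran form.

fenfufoferi

Ludoran: start from *penbubopisi.
  rule 1 (rhotacism): penbubopisi → penbubopiri
  rule 2 (unconditioned shift): penbubopiri → penpupopiri
  rule 3 (pre-rhotic lowering): penpupopiri → penpupoperi
  rule 4: no change — penpupoperi
  rule 5 (unconditioned shift): penpupoperi → fenfufoferi
  ⇒ Ludoran fenfufoferi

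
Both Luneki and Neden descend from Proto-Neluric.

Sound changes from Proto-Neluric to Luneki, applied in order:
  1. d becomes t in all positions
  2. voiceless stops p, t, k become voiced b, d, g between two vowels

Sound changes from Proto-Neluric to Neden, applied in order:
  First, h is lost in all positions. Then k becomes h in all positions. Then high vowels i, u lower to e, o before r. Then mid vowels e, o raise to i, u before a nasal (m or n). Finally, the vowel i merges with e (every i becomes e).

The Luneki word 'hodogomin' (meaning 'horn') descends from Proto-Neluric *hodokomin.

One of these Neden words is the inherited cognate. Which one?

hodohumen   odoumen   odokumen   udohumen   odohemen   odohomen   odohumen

odohumen

Neden: start from *hodokomin.
  rule 1 (h-loss): hodokomin → odokomin
  rule 2 (unconditioned shift): odokomin → odohomin
  rule 3: no change — odohomin
  rule 4 (pre-nasal raising): odohomin → odohumin
  rule 5 (vowel merger): odohumin → odohumen
  ⇒ Neden odohumen
Only 'odohumen' matches the regular Neden development of *hodokomin.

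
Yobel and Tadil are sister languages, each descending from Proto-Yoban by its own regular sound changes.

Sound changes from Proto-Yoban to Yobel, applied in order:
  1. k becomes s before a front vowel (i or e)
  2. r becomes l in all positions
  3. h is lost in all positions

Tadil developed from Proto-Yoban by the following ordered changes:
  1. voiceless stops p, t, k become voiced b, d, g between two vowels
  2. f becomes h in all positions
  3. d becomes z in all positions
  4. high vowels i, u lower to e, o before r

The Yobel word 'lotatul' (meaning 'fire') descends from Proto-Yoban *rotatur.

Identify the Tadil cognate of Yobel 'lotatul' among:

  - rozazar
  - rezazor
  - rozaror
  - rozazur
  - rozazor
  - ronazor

Tadil: *rotatur
  rotatur → rodadur   [intervocalic voicing]
  rodadur (rule 2 does not apply)
  rodadur → rozazur   [unconditioned shift]
  rozazur → rozazor   [pre-rhotic lowering]
  giving Tadil rozazor.
Only 'rozazor' matches the regular Tadil development of *rotatur.

rozazor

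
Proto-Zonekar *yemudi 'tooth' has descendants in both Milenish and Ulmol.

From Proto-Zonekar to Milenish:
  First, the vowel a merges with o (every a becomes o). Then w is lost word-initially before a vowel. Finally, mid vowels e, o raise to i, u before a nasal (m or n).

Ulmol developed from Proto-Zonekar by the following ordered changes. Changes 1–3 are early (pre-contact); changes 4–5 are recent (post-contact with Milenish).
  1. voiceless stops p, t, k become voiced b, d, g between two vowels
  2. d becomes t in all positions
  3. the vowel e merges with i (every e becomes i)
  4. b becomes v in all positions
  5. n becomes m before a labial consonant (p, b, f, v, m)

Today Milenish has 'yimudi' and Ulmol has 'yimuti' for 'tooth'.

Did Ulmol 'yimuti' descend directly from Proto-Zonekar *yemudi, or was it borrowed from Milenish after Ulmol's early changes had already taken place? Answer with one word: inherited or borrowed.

If inherited, *yemudi would pass through all of Ulmol's changes:
Ulmol: *yemudi > yemuti > yimuti  (by unconditioned shift, vowel merger)
If borrowed from Milenish 'yimudi' after the early changes, it would undergo only the recent ones:
  rule 4 (unconditioned shift): no change (yimudi)
  rule 5 (nasal place assimilation): no change (yimudi)
  ⇒ as a loan: yimudi
Ulmol 'yimuti' matches the inherited outcome exactly, so it is an inherited cognate, not a loan.

inherited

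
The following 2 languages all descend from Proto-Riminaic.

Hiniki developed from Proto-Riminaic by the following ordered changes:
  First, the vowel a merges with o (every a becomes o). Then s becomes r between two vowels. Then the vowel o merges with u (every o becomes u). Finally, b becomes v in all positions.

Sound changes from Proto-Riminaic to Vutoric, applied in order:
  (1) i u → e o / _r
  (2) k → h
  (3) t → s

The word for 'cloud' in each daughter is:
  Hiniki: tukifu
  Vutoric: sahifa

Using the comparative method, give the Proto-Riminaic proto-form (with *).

Position 1: Hiniki has t, Vutoric has s. Hiniki preserves t here (none of its changes turn any other segment into t), so the proto-segment is *t.
Position 6: Hiniki has u, Vutoric has a. Vutoric preserves a here (none of its changes turn any other segment into a), so the proto-segment is *a.
Position 2: Hiniki has u, Vutoric has a. Vutoric preserves a here (none of its changes turn any other segment into a), so the proto-segment is *a.
Continuing position by position gives *takifa; check it forward:
Hiniki: start from *takifa.
  rule 1 (vowel merger): takifa → tokifo
  rule 2: no change — tokifo
  rule 3 (vowel merger): tokifo → tukifu
  rule 4: no change — tukifu
  ⇒ Hiniki tukifu
Vutoric: *takifa > tahifa > sahifa  (by unconditioned shift, unconditioned shift)
Only *takifa yields all of Hiniki tukifu, Vutoric sahifa.

*takifa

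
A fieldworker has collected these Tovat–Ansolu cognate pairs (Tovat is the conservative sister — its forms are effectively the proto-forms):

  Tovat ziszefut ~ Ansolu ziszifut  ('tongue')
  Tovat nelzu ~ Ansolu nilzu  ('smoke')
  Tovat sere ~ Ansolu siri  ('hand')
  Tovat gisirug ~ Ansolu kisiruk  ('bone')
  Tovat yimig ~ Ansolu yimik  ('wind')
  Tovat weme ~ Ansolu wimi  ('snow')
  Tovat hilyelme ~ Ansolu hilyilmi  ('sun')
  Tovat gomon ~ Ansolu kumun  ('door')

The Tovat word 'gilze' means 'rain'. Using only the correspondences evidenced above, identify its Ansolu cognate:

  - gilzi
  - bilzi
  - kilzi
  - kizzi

kilzi

gisirug ~ kisiruk — Tovat g corresponds to Ansolu k word-initially before a front vowel.
sere ~ siri, weme ~ wimi — Tovat e corresponds to Ansolu i word-finally.
Applying these to Tovat 'gilze':
  gilze → kilze   (g→k word-initially before a front vowel)
  kilze → kilzi   (e→i word-finally)
So the Ansolu cognate is 'kilzi'.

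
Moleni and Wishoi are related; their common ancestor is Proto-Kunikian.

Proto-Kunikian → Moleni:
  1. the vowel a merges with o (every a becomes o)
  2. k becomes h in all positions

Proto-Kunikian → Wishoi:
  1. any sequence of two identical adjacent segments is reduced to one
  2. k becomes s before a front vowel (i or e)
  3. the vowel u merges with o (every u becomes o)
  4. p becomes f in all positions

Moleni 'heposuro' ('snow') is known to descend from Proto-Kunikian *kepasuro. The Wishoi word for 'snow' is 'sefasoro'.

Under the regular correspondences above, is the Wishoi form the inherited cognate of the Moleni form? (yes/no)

Derive the expected Wishoi reflex of *kepasuro:
Wishoi: *kepasuro > sepasuro > sepasoro > sefasoro  (by palatalisation, vowel merger, unconditioned shift)
Wishoi 'sefasoro' matches the regular reflex exactly, so the pair is cognate.

yes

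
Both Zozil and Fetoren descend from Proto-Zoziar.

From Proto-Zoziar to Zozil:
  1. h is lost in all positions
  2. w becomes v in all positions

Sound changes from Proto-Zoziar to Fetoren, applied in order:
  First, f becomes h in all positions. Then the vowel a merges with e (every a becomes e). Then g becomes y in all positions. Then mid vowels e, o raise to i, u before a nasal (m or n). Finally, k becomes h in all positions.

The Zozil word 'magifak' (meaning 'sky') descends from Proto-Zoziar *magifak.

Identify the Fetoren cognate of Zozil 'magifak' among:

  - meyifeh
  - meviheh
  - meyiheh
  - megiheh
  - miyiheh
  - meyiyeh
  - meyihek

Fetoren: start from *magifak.
  rule 1 (unconditioned shift): magifak → magihak
  rule 2 (vowel merger): magihak → megihek
  rule 3 (unconditioned shift): megihek → meyihek
  rule 4: no change — meyihek
  rule 5 (unconditioned shift): meyihek → meyiheh
  ⇒ Fetoren meyiheh

meyiheh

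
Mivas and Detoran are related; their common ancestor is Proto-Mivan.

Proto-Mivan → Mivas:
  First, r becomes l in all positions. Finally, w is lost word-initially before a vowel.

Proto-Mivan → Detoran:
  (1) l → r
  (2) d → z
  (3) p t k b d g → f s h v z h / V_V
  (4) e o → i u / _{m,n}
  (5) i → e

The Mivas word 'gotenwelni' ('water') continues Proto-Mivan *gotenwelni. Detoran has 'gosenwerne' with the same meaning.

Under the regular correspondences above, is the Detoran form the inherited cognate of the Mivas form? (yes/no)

Derive the expected Detoran reflex of *gotenwelni:
Detoran: *gotenwelni
  gotenwelni → gotenwerni   [unconditioned shift]
  gotenwerni (rule 2 does not apply)
  gotenwerni → gosenwerni   [intervocalic lenition]
  gosenwerni → gosinwerni   [pre-nasal raising]
  gosinwerni → gosenwerne   [vowel merger]
  giving Detoran gosenwerne.
Detoran 'gosenwerne' matches the regular reflex exactly, so the pair is cognate.

yes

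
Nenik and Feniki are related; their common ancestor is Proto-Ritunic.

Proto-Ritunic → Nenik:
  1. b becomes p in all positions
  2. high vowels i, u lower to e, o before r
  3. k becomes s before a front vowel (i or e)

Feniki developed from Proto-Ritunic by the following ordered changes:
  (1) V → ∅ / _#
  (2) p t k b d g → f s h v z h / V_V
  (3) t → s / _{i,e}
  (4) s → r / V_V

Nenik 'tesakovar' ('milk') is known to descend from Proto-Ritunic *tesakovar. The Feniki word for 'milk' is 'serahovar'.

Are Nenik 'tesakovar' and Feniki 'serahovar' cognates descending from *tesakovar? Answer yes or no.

yes

Derive the expected Feniki reflex of *tesakovar:
Feniki: start from *tesakovar.
  rule 1: no change — tesakovar
  rule 2 (intervocalic lenition): tesakovar → tesahovar
  rule 3 (palatalisation): tesahovar → sesahovar
  rule 4 (rhotacism): sesahovar → serahovar
  ⇒ Feniki serahovar
Feniki 'serahovar' matches the regular reflex exactly, so the pair is cognate.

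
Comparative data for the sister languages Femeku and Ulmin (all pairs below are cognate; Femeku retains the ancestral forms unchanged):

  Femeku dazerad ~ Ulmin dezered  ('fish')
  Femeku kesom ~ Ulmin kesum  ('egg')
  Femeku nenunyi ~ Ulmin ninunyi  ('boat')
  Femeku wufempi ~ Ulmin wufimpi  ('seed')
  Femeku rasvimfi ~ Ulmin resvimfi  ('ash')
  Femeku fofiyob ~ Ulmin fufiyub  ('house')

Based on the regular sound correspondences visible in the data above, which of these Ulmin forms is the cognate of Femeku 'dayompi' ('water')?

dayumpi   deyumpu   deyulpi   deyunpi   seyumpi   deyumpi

deyumpi

dazerad ~ dezered, rasvimfi ~ resvimfi — Femeku a corresponds to Ulmin e after a consonant, before a consonant other than r, m, n, p, b, f, v.
kesom ~ kesum — Femeku o corresponds to Ulmin u after a consonant, before a nasal.
Applying these to Femeku 'dayompi':
  dayompi → deyompi   (a→e after a consonant, before a consonant other than r, m, n, p, b, f, v)
  deyompi → deyumpi   (o→u after a consonant, before a nasal)
So the Ulmin cognate is 'deyumpi'.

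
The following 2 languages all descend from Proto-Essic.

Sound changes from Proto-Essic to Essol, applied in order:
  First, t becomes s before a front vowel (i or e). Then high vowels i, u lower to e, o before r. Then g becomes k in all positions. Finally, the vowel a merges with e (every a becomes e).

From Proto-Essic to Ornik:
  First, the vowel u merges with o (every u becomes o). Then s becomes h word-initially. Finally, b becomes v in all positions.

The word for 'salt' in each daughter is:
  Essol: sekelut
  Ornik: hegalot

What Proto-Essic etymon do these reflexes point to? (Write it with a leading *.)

*segalut

Position 6: Essol has u, Ornik has o. Essol preserves u here (none of its changes turn any other segment into u), so the proto-segment is *u.
Position 4: Essol has e, Ornik has a. Ornik preserves a here (none of its changes turn any other segment into a), so the proto-segment is *a.
Continuing position by position gives *segalut; check it forward:
Essol: *segalut
  segalut (rule 1 does not apply)
  segalut (rule 2 does not apply)
  segalut → sekalut   [unconditioned shift]
  sekalut → sekelut   [vowel merger]
  giving Essol sekelut.
Ornik: *segalut
  segalut → segalot   [vowel merger]
  segalot → hegalot   [debuccalisation]
  hegalot (rule 3 does not apply)
  giving Ornik hegalot.
No other proto-form is consistent with every reflex, so the reconstruction is *segalut.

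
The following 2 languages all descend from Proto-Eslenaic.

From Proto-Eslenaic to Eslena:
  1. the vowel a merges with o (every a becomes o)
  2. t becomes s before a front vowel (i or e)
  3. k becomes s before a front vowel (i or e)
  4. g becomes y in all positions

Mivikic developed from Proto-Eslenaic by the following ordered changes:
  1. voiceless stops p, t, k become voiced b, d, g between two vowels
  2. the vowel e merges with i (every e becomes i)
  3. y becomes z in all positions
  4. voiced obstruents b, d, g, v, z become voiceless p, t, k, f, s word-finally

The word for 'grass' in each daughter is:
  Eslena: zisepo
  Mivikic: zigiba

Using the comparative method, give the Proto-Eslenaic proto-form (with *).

*zikepa

Position 4: Eslena has e, Mivikic has i. Eslena preserves e here (none of its changes turn any other segment into e), so the proto-segment is *e.
Position 5: Eslena has p, Mivikic has b. Eslena preserves p here (none of its changes turn any other segment into p), so the proto-segment is *p.
Position 3: Eslena has s, Mivikic has g. Taking the neighbouring segments as reconstructed: Eslena s could go back to *t or *k or *s; Mivikic g could go back to *k or *g — the one source consistent with every daughter is *k.
This points to *zikepa. Verify forward in each daughter:
Eslena: *zikepa
  zikepa → zikepo   [vowel merger]
  zikepo (rule 2 does not apply)
  zikepo → zisepo   [palatalisation]
  zisepo (rule 4 does not apply)
  giving Eslena zisepo.
Mivikic: *zikepa > zigeba > zigiba  (by intervocalic voicing, vowel merger)
*zikepa is the unique common source.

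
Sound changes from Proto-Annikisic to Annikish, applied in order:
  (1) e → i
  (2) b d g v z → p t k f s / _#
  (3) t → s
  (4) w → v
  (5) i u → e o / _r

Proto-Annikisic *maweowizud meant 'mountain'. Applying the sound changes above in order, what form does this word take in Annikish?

Annikish: *maweowizud
  maweowizud → mawiowizud   [vowel merger]
  mawiowizud → mawiowizut   [final devoicing]
  mawiowizut → mawiowizus   [unconditioned shift]
  mawiowizus → maviovizus   [unconditioned shift]
  maviovizus (rule 5 does not apply)
  giving Annikish maviovizus.

maviovizus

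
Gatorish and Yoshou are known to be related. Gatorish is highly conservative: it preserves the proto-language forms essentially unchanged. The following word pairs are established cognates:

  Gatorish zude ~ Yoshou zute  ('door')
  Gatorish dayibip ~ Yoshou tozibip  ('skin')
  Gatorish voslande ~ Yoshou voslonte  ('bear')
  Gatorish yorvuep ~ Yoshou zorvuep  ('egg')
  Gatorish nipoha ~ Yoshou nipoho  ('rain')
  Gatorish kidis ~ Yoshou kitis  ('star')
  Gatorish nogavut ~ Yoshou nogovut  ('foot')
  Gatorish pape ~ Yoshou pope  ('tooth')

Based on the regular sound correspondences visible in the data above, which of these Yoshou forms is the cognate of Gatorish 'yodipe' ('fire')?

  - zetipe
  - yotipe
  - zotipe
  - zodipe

yorvuep ~ zorvuep — Gatorish y corresponds to Yoshou z word-initially before a back vowel.
kidis ~ kitis — Gatorish d corresponds to Yoshou t between vowels (before a front vowel).
Applying these to Gatorish 'yodipe':
  yodipe → zodipe   (y→z word-initially before a back vowel)
  zodipe → zotipe   (d→t between vowels (before a front vowel))
So the Yoshou cognate is 'zotipe'.

zotipe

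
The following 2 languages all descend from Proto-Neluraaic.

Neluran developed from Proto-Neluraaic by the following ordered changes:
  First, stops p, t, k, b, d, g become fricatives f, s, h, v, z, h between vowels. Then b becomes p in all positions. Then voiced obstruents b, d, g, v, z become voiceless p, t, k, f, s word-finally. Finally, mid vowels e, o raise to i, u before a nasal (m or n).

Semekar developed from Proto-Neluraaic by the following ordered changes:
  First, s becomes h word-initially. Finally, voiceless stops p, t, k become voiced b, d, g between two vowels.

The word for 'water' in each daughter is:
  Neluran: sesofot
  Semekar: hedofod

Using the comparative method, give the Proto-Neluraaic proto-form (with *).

*setofod

Position 7: Neluran has t, Semekar has d. Taking the neighbouring segments as reconstructed: Neluran t could go back to *t or *d; Semekar d can only go back to *d — the one source consistent with every daughter is *d.
Position 3: Neluran has s, Semekar has d. Taking the neighbouring segments as reconstructed: Neluran s could go back to *t or *s; Semekar d could go back to *t or *d — the one source consistent with every daughter is *t.
Continuing position by position gives *setofod; check it forward:
Neluran: *setofod
  setofod → sesofod   [intervocalic lenition]
  sesofod (rule 2 does not apply)
  sesofod → sesofot   [final devoicing]
  sesofot (rule 4 does not apply)
  giving Neluran sesofot.
Semekar: *setofod > hetofod > hedofod  (by debuccalisation, intervocalic voicing)
No other proto-form is consistent with every reflex, so the reconstruction is *setofod.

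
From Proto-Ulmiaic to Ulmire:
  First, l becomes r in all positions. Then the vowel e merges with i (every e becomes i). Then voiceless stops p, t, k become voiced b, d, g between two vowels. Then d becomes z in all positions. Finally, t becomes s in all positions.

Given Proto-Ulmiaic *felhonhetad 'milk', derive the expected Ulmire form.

firhonhizaz

Ulmire: *felhonhetad > ferhonhetad > firhonhitad > firhonhidad > firhonhizaz  (by unconditioned shift, vowel merger, intervocalic voicing, unconditioned shift)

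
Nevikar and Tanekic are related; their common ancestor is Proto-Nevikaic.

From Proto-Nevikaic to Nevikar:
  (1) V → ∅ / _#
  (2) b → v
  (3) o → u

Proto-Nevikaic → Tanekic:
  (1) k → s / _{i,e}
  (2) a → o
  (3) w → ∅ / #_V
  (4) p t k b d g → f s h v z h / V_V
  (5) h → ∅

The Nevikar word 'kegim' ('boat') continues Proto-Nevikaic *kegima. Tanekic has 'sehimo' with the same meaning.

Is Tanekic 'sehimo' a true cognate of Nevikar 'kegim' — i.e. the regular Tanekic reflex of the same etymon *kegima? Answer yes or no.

no

Derive the expected Tanekic reflex of *kegima:
Tanekic: *kegima > segima > segimo > sehimo > seimo  (by palatalisation, vowel merger, intervocalic lenition, h-loss)
The regular Tanekic reflex would be 'seimo', but the attested form is 'sehimo'. The correspondence is irregular, so they are not cognates (the Tanekic form has a different source).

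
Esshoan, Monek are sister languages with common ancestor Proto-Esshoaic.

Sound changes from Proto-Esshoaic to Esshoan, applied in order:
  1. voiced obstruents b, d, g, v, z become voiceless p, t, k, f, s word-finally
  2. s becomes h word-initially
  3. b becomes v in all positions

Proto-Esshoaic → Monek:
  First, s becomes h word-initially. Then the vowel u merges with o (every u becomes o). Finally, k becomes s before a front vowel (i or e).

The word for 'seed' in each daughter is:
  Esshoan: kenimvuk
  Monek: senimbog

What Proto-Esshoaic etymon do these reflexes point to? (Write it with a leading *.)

Position 7: Esshoan has u, Monek has o. Esshoan preserves u here (none of its changes turn any other segment into u), so the proto-segment is *u.
Position 6: Esshoan has v, Monek has b. Monek preserves b here (none of its changes turn any other segment into b), so the proto-segment is *b.
This points to *kenimbug. Verify forward in each daughter:
Esshoan: start from *kenimbug.
  rule 1 (final devoicing): kenimbug → kenimbuk
  rule 2: no change — kenimbuk
  rule 3 (unconditioned shift): kenimbuk → kenimvuk
  ⇒ Esshoan kenimvuk
Monek: start from *kenimbug.
  rule 1: no change — kenimbug
  rule 2 (vowel merger): kenimbug → kenimbog
  rule 3 (palatalisation): kenimbog → senimbog
  ⇒ Monek senimbog
Only *kenimbug yields all of Esshoan kenimvuk, Monek senimbog.

*kenimbug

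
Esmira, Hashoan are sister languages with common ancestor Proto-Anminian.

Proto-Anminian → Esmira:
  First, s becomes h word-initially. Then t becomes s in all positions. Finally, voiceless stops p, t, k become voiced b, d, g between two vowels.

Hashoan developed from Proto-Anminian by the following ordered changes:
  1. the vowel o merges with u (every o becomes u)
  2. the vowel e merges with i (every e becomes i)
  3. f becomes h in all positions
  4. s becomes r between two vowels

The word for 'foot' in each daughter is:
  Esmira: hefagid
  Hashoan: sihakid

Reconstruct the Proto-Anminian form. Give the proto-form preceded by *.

*sefakid

Position 2: Esmira has e, Hashoan has i. Esmira preserves e here (none of its changes turn any other segment into e), so the proto-segment is *e.
Position 5: Esmira has g, Hashoan has k. Hashoan preserves k here (none of its changes turn any other segment into k), so the proto-segment is *k.
This points to *sefakid. Verify forward in each daughter:
Esmira: *sefakid
  sefakid → hefakid   [debuccalisation]
  hefakid (rule 2 does not apply)
  hefakid → hefagid   [intervocalic voicing]
  giving Esmira hefagid.
Hashoan: *sefakid
  sefakid (rule 1 does not apply)
  sefakid → sifakid   [vowel merger]
  sifakid → sihakid   [unconditioned shift]
  sihakid (rule 4 does not apply)
  giving Hashoan sihakid.
Only *sefakid yields all of Esmira hefagid, Hashoan sihakid.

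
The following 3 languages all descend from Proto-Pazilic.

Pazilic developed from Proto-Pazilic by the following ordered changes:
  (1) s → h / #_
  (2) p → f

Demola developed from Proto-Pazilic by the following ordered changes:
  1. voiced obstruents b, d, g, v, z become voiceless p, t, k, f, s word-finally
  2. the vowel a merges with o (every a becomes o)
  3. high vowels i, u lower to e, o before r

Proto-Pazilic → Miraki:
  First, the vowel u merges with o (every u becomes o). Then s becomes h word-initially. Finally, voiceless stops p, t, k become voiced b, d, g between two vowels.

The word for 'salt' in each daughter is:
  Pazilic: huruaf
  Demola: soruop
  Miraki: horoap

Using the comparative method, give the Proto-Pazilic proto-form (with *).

*suruap

Position 6: Pazilic has f, Demola has p, Miraki has p. Miraki preserves p here (none of its changes turn any other segment into p), so the proto-segment is *p.
Position 5: Pazilic has a, Demola has o, Miraki has a. Pazilic preserves a here (none of its changes turn any other segment into a), so the proto-segment is *a.
Position 1: Pazilic has h, Demola has s, Miraki has h. Taking the neighbouring segments as reconstructed: Pazilic h could go back to *s or *h; Demola s can only go back to *s; Miraki h could go back to *s or *h — the one source consistent with every daughter is *s.
Verify the candidate proto-form against each daughter:
Pazilic: start from *suruap.
  rule 1 (debuccalisation): suruap → huruap
  rule 2 (unconditioned shift): huruap → huruaf
  ⇒ Pazilic huruaf
Demola: *suruap
  suruap (rule 1 does not apply)
  suruap → suruop   [vowel merger]
  suruop → soruop   [pre-rhotic lowering]
  giving Demola soruop.
Miraki: start from *suruap.
  rule 1 (vowel merger): suruap → soroap
  rule 2 (debuccalisation): soroap → horoap
  rule 3: no change — horoap
  ⇒ Miraki horoap
*suruap is the unique common source.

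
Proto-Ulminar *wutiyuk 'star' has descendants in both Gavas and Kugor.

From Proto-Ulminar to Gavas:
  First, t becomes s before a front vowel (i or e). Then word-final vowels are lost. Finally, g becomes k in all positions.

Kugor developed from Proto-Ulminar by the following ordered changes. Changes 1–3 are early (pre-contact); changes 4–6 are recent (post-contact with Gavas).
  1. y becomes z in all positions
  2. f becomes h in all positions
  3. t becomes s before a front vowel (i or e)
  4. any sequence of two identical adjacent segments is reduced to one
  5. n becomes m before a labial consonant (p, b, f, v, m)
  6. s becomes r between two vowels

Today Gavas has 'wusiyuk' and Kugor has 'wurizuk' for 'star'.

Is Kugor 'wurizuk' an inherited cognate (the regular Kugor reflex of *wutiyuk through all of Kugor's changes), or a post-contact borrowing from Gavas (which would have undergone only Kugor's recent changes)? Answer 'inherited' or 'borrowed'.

If inherited, *wutiyuk would pass through all of Kugor's changes:
Kugor: *wutiyuk > wutizuk > wusizuk > wurizuk  (by unconditioned shift, palatalisation, rhotacism)
If borrowed from Gavas 'wusiyuk' after the early changes, it would undergo only the recent ones:
  rule 4 (degemination): no change (wusiyuk)
  rule 5 (nasal place assimilation): no change (wusiyuk)
  rule 6 (rhotacism): wusiyuk → wuriyuk
  ⇒ as a loan: wuriyuk
Kugor 'wurizuk' matches the inherited outcome exactly, so it is an inherited cognate, not a loan.

inherited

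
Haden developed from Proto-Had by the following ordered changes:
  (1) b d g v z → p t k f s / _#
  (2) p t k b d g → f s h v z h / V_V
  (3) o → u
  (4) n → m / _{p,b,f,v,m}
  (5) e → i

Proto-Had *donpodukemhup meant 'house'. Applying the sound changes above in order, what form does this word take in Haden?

Haden: *donpodukemhup > donpozuhemhup > dunpuzuhemhup > dumpuzuhemhup > dumpuzuhimhup  (by intervocalic lenition, vowel merger, nasal place assimilation, vowel merger)

dumpuzuhimhup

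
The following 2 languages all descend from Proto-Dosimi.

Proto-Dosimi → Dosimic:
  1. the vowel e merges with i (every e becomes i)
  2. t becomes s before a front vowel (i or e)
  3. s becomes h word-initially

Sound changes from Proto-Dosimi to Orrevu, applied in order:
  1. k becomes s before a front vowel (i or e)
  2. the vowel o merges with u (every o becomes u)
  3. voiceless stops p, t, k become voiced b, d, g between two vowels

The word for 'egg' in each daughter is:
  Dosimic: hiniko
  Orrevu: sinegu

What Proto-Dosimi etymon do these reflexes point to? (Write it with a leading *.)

Position 5: Dosimic has k, Orrevu has g. Dosimic preserves k here (none of its changes turn any other segment into k), so the proto-segment is *k.
Position 6: Dosimic has o, Orrevu has u. Dosimic preserves o here (none of its changes turn any other segment into o), so the proto-segment is *o.
Verify the candidate proto-form against each daughter:
Dosimic: *sineko
  sineko → siniko   [vowel merger]
  siniko (rule 2 does not apply)
  siniko → hiniko   [debuccalisation]
  giving Dosimic hiniko.
Orrevu: *sineko
  sineko (rule 1 does not apply)
  sineko → sineku   [vowel merger]
  sineku → sinegu   [intervocalic voicing]
  giving Orrevu sinegu.
*sineko is the unique common source.

*sineko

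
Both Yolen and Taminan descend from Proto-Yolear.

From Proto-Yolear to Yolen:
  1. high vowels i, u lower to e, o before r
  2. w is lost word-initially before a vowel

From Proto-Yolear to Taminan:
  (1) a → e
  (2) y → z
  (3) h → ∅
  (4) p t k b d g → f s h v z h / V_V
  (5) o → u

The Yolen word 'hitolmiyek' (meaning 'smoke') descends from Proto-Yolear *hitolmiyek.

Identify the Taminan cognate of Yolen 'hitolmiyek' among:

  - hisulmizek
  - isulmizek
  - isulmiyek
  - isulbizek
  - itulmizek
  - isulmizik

isulmizek

Taminan: *hitolmiyek > hitolmizek > itolmizek > isolmizek > isulmizek  (by unconditioned shift, h-loss, intervocalic lenition, vowel merger)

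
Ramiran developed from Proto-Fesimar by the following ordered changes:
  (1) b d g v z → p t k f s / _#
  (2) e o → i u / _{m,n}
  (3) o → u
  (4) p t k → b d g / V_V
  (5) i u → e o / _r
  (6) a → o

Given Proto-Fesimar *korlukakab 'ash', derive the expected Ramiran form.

korlugogop

Ramiran: *korlukakab
  korlukakab → korlukakap   [final devoicing]
  korlukakap (rule 2 does not apply)
  korlukakap → kurlukakap   [vowel merger]
  kurlukakap → kurlugagap   [intervocalic voicing]
  kurlugagap → korlugagap   [pre-rhotic lowering]
  korlugagap → korlugogop   [vowel merger]
  giving Ramiran korlugogop.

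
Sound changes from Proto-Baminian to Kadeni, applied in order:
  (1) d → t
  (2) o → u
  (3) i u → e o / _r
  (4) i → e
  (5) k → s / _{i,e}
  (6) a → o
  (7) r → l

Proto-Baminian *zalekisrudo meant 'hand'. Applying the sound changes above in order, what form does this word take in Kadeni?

Kadeni: *zalekisrudo > zalekisruto > zalekisrutu > zalekesrutu > zalesesrutu > zolesesrutu > zoleseslutu  (by unconditioned shift, vowel merger, vowel merger, palatalisation, vowel merger, unconditioned shift)

zoleseslutu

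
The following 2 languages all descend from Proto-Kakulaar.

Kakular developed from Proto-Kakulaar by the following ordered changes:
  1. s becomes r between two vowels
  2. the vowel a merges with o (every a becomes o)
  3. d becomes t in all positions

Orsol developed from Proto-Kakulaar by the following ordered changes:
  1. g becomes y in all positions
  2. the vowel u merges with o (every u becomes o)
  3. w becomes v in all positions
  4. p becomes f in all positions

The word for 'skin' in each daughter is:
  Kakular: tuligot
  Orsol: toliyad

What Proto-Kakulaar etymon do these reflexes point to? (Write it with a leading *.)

Position 5: Kakular has g, Orsol has y. Kakular preserves g here (none of its changes turn any other segment into g), so the proto-segment is *g.
Position 7: Kakular has t, Orsol has d. Orsol preserves d here (none of its changes turn any other segment into d), so the proto-segment is *d.
Position 2: Kakular has u, Orsol has o. Kakular preserves u here (none of its changes turn any other segment into u), so the proto-segment is *u.
Continuing position by position gives *tuligad; check it forward:
Kakular: *tuligad
  tuligad (rule 1 does not apply)
  tuligad → tuligod   [vowel merger]
  tuligod → tuligot   [unconditioned shift]
  giving Kakular tuligot.
Orsol: *tuligad
  tuligad → tuliyad   [unconditioned shift]
  tuliyad → toliyad   [vowel merger]
  toliyad (rule 3 does not apply)
  toliyad (rule 4 does not apply)
  giving Orsol toliyad.
Only *tuligad yields all of Kakular tuligot, Orsol toliyad.

*tuligad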